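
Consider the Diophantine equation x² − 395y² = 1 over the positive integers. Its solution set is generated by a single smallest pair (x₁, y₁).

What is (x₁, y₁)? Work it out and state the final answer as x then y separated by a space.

159 8

√395 → a₀=19, period (1,6,1,38); ℓ=4 even so k=3
i=0: a=19 ⇒ p=19, q=1
…
i=2: a=6 ⇒ p=139, q=7
i=3: a=1 ⇒ p=159, q=8
(x₁, y₁) = (159, 8);  159² − 395·8² = 1 ✓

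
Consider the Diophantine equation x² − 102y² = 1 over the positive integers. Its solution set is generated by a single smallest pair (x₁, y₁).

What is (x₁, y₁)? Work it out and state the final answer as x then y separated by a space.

√102 = [10; 10,20, …], period ℓ=2 (even) → k=1
k=0  a_k=10  p_k/q_k = 10/1
k=1  a_k=10  p_k/q_k = 101/10
fundamental: x₁=101, y₁=10  (since 10201 − 102·100 = 1)

101 10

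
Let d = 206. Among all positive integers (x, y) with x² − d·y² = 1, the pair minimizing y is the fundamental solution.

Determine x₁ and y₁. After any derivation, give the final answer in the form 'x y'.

59535 4148

√206 → a₀=14, period (2,1,5,14,5,1,2,28); ℓ=8 even so k=7
a_0=14:  p_0=14·1+0=14,  q_0=14·0+1=1
a_1=2:  p_1=2·14+1=29,  q_1=2·1+0=2
a_2=1:  p_2=1·29+14=43,  q_2=1·2+1=3
…
a_6=1:  p_6=1·17539+3459=20998,  q_6=1·1222+241=1463
a_7=2:  p_7=2·20998+17539=59535,  q_7=2·1463+1222=4148
(x₁, y₁) = (59535, 4148);  59535² − 206·4148² = 1 ✓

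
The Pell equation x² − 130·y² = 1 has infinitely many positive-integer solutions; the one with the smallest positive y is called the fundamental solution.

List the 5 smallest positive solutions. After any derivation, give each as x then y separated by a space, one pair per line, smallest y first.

6499 570
84474001 7408860
1097993058499 96300361710
14271713689896001 1251712094097720
185503733443275162499 16269753702781802850

[11; 2,2,22] for √130; ℓ=3 ⇒ convergent index 5
a_0=11:  p_0=11·1+0=11,  q_0=11·0+1=1
…
a_2=2:  p_2=2·23+11=57,  q_2=2·2+1=5
a_3=22:  p_3=22·57+23=1277,  q_3=22·5+2=112
a_4=2:  p_4=2·1277+57=2611,  q_4=2·112+5=229
a_5=2:  p_5=2·2611+1277=6499,  q_5=2·229+112=570
→ (6499, 570).  Check: 6499²=42237001, 130·570²=42237000, difference 1.
k=2:  x_2 = 6499·6499+130·570·570 = 84474001,  y_2 = 6499·570+570·6499 = 7408860
k=3:  x_3 = 6499·84474001+130·570·7408860 = 1097993058499,  y_3 = 6499·7408860+570·84474001 = 96300361710
k=4:  x_4 = 6499·1097993058499+130·570·96300361710 = 14271713689896001,  y_4 = 6499·96300361710+570·1097993058499 = 1251712094097720
k=5:  x_5 = 6499·14271713689896001+130·570·1251712094097720 = 185503733443275162499,  y_5 = 6499·1251712094097720+570·14271713689896001 = 16269753702781802850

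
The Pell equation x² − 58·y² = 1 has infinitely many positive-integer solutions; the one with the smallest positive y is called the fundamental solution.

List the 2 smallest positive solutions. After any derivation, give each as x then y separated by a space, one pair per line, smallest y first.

d=58: √d = [7; 1,1,1,1,1,1,14] (ℓ=7, odd), read p_13/q_13
a_0=7:  p_0=7·1+0=7,  q_0=7·0+1=1
a_1=1:  p_1=1·7+1=8,  q_1=1·1+0=1
a_2=1:  p_2=1·8+7=15,  q_2=1·1+1=2
a_3=1:  p_3=1·15+8=23,  q_3=1·2+1=3
a_4=1:  p_4=1·23+15=38,  q_4=1·3+2=5
a_5=1:  p_5=1·38+23=61,  q_5=1·5+3=8
a_6=1:  p_6=1·61+38=99,  q_6=1·8+5=13
a_7=14:  p_7=14·99+61=1447,  q_7=14·13+8=190
a_8=1:  p_8=1·1447+99=1546,  q_8=1·190+13=203
a_9=1:  p_9=1·1546+1447=2993,  q_9=1·203+190=393
a_10=1:  p_10=1·2993+1546=4539,  q_10=1·393+203=596
a_11=1:  p_11=1·4539+2993=7532,  q_11=1·596+393=989
a_12=1:  p_12=1·7532+4539=12071,  q_12=1·989+596=1585
a_13=1:  p_13=1·12071+7532=19603,  q_13=1·1585+989=2574
(x₁, y₁) = (19603, 2574);  19603² − 58·2574² = 1 ✓
k=2:  x_2 = 19603·19603+58·2574·2574 = 768555217,  y_2 = 19603·2574+2574·19603 = 100916244

19603 2574
768555217 100916244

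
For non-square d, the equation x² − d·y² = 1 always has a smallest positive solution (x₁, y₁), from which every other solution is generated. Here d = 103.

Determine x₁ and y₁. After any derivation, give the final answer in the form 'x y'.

227528 22419

√103 = [10; 6,1,2,1,1,9,1,1,2,1,6,20, …], period ℓ=12 (even) → k=11
i=0: a=10 ⇒ p=10, q=1
i=1: a=6 ⇒ p=61, q=6
i=2: a=1 ⇒ p=71, q=7
i=3: a=2 ⇒ p=203, q=20
…
i=6: a=9 ⇒ p=4567, q=450
i=7: a=1 ⇒ p=5044, q=497
i=8: a=1 ⇒ p=9611, q=947
i=9: a=2 ⇒ p=24266, q=2391
i=10: a=1 ⇒ p=33877, q=3338
i=11: a=6 ⇒ p=227528, q=22419
fundamental: x₁=227528, y₁=22419  (since 51768990784 − 103·502611561 = 1)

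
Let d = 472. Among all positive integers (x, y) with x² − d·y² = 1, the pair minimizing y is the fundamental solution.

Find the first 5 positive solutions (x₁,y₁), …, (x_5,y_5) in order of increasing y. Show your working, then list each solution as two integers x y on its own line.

306917 14127
188396089777 8671632918
115643925371868101 5322943120573485
70986173286526887819457 3267403467465432958572
43573726693046301732396700037 2005643340042853631571511563

d=472: √d = [21; 1,2,1,1,1,…,2,1,42] (ℓ=14, even), read p_13/q_13
a_0=21:  p_0=21·1+0=21,  q_0=21·0+1=1
…
a_2=2:  p_2=2·22+21=65,  q_2=2·1+1=3
a_3=1:  p_3=1·65+22=87,  q_3=1·3+1=4
a_4=1:  p_4=1·87+65=152,  q_4=1·4+3=7
a_5=1:  p_5=1·152+87=239,  q_5=1·7+4=11
a_6=4:  p_6=4·239+152=1108,  q_6=4·11+7=51
a_7=5:  p_7=5·1108+239=5779,  q_7=5·51+11=266
a_8=4:  p_8=4·5779+1108=24224,  q_8=4·266+51=1115
…
a_10=1:  p_10=1·30003+24224=54227,  q_10=1·1381+1115=2496
a_11=1:  p_11=1·54227+30003=84230,  q_11=1·2496+1381=3877
a_12=2:  p_12=2·84230+54227=222687,  q_12=2·3877+2496=10250
a_13=1:  p_13=1·222687+84230=306917,  q_13=1·10250+3877=14127
(x₁, y₁) = (306917, 14127);  306917² − 472·14127² = 1 ✓
k=2:  x_2 = 306917·306917+472·14127·14127 = 188396089777,  y_2 = 306917·14127+14127·306917 = 8671632918
k=3:  x_3 = 306917·188396089777+472·14127·8671632918 = 115643925371868101,  y_3 = 306917·8671632918+14127·188396089777 = 5322943120573485
k=4:  x_4 = 306917·115643925371868101+472·14127·5322943120573485 = 70986173286526887819457,  y_4 = 306917·5322943120573485+14127·115643925371868101 = 3267403467465432958572
k=5:  x_5 = 306917·70986173286526887819457+472·14127·3267403467465432958572 = 43573726693046301732396700037,  y_5 = 306917·3267403467465432958572+14127·70986173286526887819457 = 2005643340042853631571511563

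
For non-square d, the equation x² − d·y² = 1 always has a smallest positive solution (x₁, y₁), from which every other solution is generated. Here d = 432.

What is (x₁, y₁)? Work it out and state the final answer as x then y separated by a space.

[20; 1,3,1,1,1,3,1,40] for √432; ℓ=8 ⇒ convergent index 7
step 0: (20, 1)  from 20·(1,0) + (0,1)
step 1: (21, 1)  from 1·(20,1) + (1,0)
step 2: (83, 4)  from 3·(21,1) + (20,1)
step 3: (104, 5)  from 1·(83,4) + (21,1)
step 4: (187, 9)  from 1·(104,5) + (83,4)
step 5: (291, 14)  from 1·(187,9) + (104,5)
step 6: (1060, 51)  from 3·(291,14) + (187,9)
step 7: (1351, 65)  from 1·(1060,51) + (291,14)
fundamental: x₁=1351, y₁=65  (since 1825201 − 432·4225 = 1)

1351 65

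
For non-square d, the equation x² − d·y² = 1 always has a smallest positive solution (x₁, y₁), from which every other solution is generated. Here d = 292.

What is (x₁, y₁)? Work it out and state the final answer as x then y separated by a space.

√292 = [17; 11,2,1,3,8,3,1,2,11,34, …], period ℓ=10 (even) → k=9
step 0: (17, 1)  from 17·(1,0) + (0,1)
step 1: (188, 11)  from 11·(17,1) + (1,0)
step 2: (393, 23)  from 2·(188,11) + (17,1)
step 3: (581, 34)  from 1·(393,23) + (188,11)
step 4: (2136, 125)  from 3·(581,34) + (393,23)
…
step 6: (55143, 3227)  from 3·(17669,1034) + (2136,125)
step 7: (72812, 4261)  from 1·(55143,3227) + (17669,1034)
step 8: (200767, 11749)  from 2·(72812,4261) + (55143,3227)
step 9: (2281249, 133500)  from 11·(200767,11749) + (72812,4261)
→ (2281249, 133500).  Check: 2281249²=5204097000001, 292·133500²=5204097000000, difference 1.

2281249 133500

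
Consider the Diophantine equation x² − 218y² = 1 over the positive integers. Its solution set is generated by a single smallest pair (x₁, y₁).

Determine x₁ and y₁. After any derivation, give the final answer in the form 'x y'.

√218 = [14; 1,3,3,1,28, …], period ℓ=5 (odd) → k=9
a_0=14:  p_0=14·1+0=14,  q_0=14·0+1=1
a_1=1:  p_1=1·14+1=15,  q_1=1·1+0=1
a_2=3:  p_2=3·15+14=59,  q_2=3·1+1=4
a_3=3:  p_3=3·59+15=192,  q_3=3·4+1=13
a_4=1:  p_4=1·192+59=251,  q_4=1·13+4=17
…
a_7=3:  p_7=3·7471+7220=29633,  q_7=3·506+489=2007
a_8=3:  p_8=3·29633+7471=96370,  q_8=3·2007+506=6527
a_9=1:  p_9=1·96370+29633=126003,  q_9=1·6527+2007=8534
fundamental: x₁=126003, y₁=8534  (since 15876756009 − 218·72829156 = 1)

126003 8534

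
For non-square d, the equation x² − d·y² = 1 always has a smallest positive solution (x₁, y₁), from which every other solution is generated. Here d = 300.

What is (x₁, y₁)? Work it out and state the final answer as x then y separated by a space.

1351 78

[17; 3,8,3,34] for √300; ℓ=4 ⇒ convergent index 3
step 0: (17, 1)  from 17·(1,0) + (0,1)
step 1: (52, 3)  from 3·(17,1) + (1,0)
step 2: (433, 25)  from 8·(52,3) + (17,1)
step 3: (1351, 78)  from 3·(433,25) + (52,3)
fundamental: x₁=1351, y₁=78  (since 1825201 − 300·6084 = 1)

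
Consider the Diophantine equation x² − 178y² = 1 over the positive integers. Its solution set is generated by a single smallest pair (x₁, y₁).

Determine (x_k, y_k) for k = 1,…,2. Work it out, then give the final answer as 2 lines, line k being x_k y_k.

√178 = [13; 2,1,12,1,2,26, …], period ℓ=6 (even) → k=5
i=0: a=13 ⇒ p=13, q=1
i=1: a=2 ⇒ p=27, q=2
i=2: a=1 ⇒ p=40, q=3
i=3: a=12 ⇒ p=507, q=38
i=4: a=1 ⇒ p=547, q=41
i=5: a=2 ⇒ p=1601, q=120
fundamental: x₁=1601, y₁=120  (since 2563201 − 178·14400 = 1)
(x_2, y_2) = (1601·1601 + 178·120·120, 1601·120 + 120·1601) = (5126401, 384240)

1601 120
5126401 384240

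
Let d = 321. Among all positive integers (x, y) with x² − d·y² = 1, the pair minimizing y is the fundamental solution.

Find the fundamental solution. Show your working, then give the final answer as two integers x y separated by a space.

215 12

d=321: √d = [17; 1,10,1,34] (ℓ=4, even), read p_3/q_3
step 0: (17, 1)  from 17·(1,0) + (0,1)
…
step 2: (197, 11)  from 10·(18,1) + (17,1)
step 3: (215, 12)  from 1·(197,11) + (18,1)
(x₁, y₁) = (215, 12);  215² − 321·12² = 1 ✓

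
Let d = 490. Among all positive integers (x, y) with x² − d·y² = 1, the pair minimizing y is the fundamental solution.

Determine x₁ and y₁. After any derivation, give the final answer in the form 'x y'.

d=490: √d = [22; 7,2,1,4,4,4,1,2,7,44] (ℓ=10, even), read p_9/q_9
step 0: (22, 1)  from 22·(1,0) + (0,1)
step 1: (155, 7)  from 7·(22,1) + (1,0)
step 2: (332, 15)  from 2·(155,7) + (22,1)
…
step 4: (2280, 103)  from 4·(487,22) + (332,15)
step 5: (9607, 434)  from 4·(2280,103) + (487,22)
…
step 8: (141338, 6385)  from 2·(50315,2273) + (40708,1839)
step 9: (1039681, 46968)  from 7·(141338,6385) + (50315,2273)
fundamental: x₁=1039681, y₁=46968  (since 1080936581761 − 490·2205993024 = 1)

1039681 46968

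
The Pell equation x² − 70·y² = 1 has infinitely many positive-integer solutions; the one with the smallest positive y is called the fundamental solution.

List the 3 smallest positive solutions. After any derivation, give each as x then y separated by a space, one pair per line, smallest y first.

251 30
126001 15060
63252251 7560090

√70 = [8; 2,1,2,1,2,16, …], period ℓ=6 (even) → k=5
k=0  a_k=8  p_k/q_k = 8/1
…
k=2  a_k=1  p_k/q_k = 25/3
k=3  a_k=2  p_k/q_k = 67/8
k=4  a_k=1  p_k/q_k = 92/11
k=5  a_k=2  p_k/q_k = 251/30
(x₁, y₁) = (251, 30);  251² − 70·30² = 1 ✓
(251+30√70)^2 = 126001 + 15060√70
(251+30√70)^3 = 63252251 + 7560090√70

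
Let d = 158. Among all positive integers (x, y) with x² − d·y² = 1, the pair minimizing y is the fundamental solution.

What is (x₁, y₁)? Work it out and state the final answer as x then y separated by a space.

√158 = [12; 1,1,3,12,3,1,1,24, …], period ℓ=8 (even) → k=7
i=0: a=12 ⇒ p=12, q=1
…
i=3: a=3 ⇒ p=88, q=7
…
i=6: a=1 ⇒ p=4412, q=351
i=7: a=1 ⇒ p=7743, q=616
(x₁, y₁) = (7743, 616);  7743² − 158·616² = 1 ✓

7743 616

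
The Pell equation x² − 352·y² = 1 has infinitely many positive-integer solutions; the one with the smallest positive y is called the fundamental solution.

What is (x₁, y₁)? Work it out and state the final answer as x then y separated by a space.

77617 4137

√352 → a₀=18, period (1,3,5,9,5,3,1,36); ℓ=8 even so k=7
a_0=18:  p_0=18·1+0=18,  q_0=18·0+1=1
…
a_3=5:  p_3=5·75+19=394,  q_3=5·4+1=21
…
a_6=3:  p_6=3·18499+3621=59118,  q_6=3·986+193=3151
a_7=1:  p_7=1·59118+18499=77617,  q_7=1·3151+986=4137
fundamental: x₁=77617, y₁=4137  (since 6024398689 − 352·17114769 = 1)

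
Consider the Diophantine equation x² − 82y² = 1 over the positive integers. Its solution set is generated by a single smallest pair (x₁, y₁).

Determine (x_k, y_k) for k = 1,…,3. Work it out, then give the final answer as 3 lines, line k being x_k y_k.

√82 → a₀=9, period (18); ℓ=1 odd so k=1
step 0: (9, 1)  from 9·(1,0) + (0,1)
step 1: (163, 18)  from 18·(9,1) + (1,0)
fundamental: x₁=163, y₁=18  (since 26569 − 82·324 = 1)
(x_2, y_2) = (163·163 + 82·18·18, 163·18 + 18·163) = (53137, 5868)
(x_3, y_3) = (163·53137 + 82·18·5868, 163·5868 + 18·53137) = (17322499, 1912950)

163 18
53137 5868
17322499 1912950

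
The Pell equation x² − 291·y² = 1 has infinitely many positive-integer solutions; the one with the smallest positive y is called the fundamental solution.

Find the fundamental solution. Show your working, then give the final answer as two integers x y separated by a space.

√291 = [17; 17,34, …], period ℓ=2 (even) → k=1
step 0: (17, 1)  from 17·(1,0) + (0,1)
step 1: (290, 17)  from 17·(17,1) + (1,0)
(x₁, y₁) = (290, 17);  290² − 291·17² = 1 ✓

290 17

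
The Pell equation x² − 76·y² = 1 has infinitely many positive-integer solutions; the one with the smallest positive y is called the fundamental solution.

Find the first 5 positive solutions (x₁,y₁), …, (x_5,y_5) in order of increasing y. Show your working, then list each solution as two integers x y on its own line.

57799 6630
6681448801 766414740
772362118440199 88596011107890
89283516160768675201 10241521691283453480
10320995900380175197444999 1183899424380388644273150

[8; 1,2,1,1,5,4,5,1,1,2,1,16] for √76; ℓ=12 ⇒ convergent index 11
step 0: (8, 1)  from 8·(1,0) + (0,1)
…
step 8: (8866, 1017)  from 1·(7445,854) + (1421,163)
…
step 10: (41488, 4759)  from 2·(16311,1871) + (8866,1017)
step 11: (57799, 6630)  from 1·(41488,4759) + (16311,1871)
(x₁, y₁) = (57799, 6630);  57799² − 76·6630² = 1 ✓
(57799+6630√76)^2 = 6681448801 + 766414740√76
(57799+6630√76)^3 = 772362118440199 + 88596011107890√76
(57799+6630√76)^4 = 89283516160768675201 + 10241521691283453480√76
(57799+6630√76)^5 = 10320995900380175197444999 + 1183899424380388644273150√76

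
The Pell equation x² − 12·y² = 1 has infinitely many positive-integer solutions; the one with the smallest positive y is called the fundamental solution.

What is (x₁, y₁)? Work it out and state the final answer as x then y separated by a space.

√12 → a₀=3, period (2,6); ℓ=2 even so k=1
i=0: a=3 ⇒ p=3, q=1
i=1: a=2 ⇒ p=7, q=2
→ (7, 2).  Check: 7²=49, 12·2²=48, difference 1.

7 2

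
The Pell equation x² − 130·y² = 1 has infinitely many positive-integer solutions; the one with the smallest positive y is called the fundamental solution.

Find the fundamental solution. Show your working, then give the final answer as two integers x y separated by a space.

[11; 2,2,22] for √130; ℓ=3 ⇒ convergent index 5
step 0: (11, 1)  from 11·(1,0) + (0,1)
…
step 3: (1277, 112)  from 22·(57,5) + (23,2)
step 4: (2611, 229)  from 2·(1277,112) + (57,5)
step 5: (6499, 570)  from 2·(2611,229) + (1277,112)
fundamental: x₁=6499, y₁=570  (since 42237001 − 130·324900 = 1)

6499 570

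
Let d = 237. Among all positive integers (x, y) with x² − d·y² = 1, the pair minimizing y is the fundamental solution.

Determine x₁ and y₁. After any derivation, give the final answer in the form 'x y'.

[15; 2,1,1,7,10,7,1,1,2,30] for √237; ℓ=10 ⇒ convergent index 9
step 0: (15, 1)  from 15·(1,0) + (0,1)
step 1: (31, 2)  from 2·(15,1) + (1,0)
step 2: (46, 3)  from 1·(31,2) + (15,1)
step 3: (77, 5)  from 1·(46,3) + (31,2)
…
step 5: (5927, 385)  from 10·(585,38) + (77,5)
…
step 7: (48001, 3118)  from 1·(42074,2733) + (5927,385)
step 8: (90075, 5851)  from 1·(48001,3118) + (42074,2733)
step 9: (228151, 14820)  from 2·(90075,5851) + (48001,3118)
→ (228151, 14820).  Check: 228151²=52052878801, 237·14820²=52052878800, difference 1.

228151 14820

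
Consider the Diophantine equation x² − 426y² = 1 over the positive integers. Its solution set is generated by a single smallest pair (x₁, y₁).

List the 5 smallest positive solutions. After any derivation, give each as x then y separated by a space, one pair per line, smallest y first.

√426 → a₀=20, period (1,1,1,3,2,6,2,3,1,1,1,40); ℓ=12 even so k=11
k=0  a_k=20  p_k/q_k = 20/1
…
k=5  a_k=2  p_k/q_k = 516/25
k=6  a_k=6  p_k/q_k = 3323/161
…
k=8  a_k=3  p_k/q_k = 24809/1202
…
k=10  a_k=1  p_k/q_k = 56780/2751
k=11  a_k=1  p_k/q_k = 88751/4300
(x₁, y₁) = (88751, 4300);  88751² − 426·4300² = 1 ✓
(88751+4300√426)^2 = 15753480001 + 763258600√426
(88751+4300√426)^3 = 2796274207048751 + 135479928012900√426
(88751+4300√426)^4 = 496344264283813920001 + 24047958181382517200√426
(88751+4300√426)^5 = 88102099596109264220968751 + 4268560672976279640021500√426

88751 4300
15753480001 763258600
2796274207048751 135479928012900
496344264283813920001 24047958181382517200
88102099596109264220968751 4268560672976279640021500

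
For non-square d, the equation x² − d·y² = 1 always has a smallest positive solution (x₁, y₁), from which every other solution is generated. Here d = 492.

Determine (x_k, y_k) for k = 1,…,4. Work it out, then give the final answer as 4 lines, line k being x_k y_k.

29767 1342
1772148577 79894628
105503093353351 4756446782010
6281021157926249857 283170302640288712

√492 = [22; 5,1,1,10,1,1,5,44, …], period ℓ=8 (even) → k=7
step 0: (22, 1)  from 22·(1,0) + (0,1)
step 1: (111, 5)  from 5·(22,1) + (1,0)
step 2: (133, 6)  from 1·(111,5) + (22,1)
step 3: (244, 11)  from 1·(133,6) + (111,5)
step 4: (2573, 116)  from 10·(244,11) + (133,6)
step 5: (2817, 127)  from 1·(2573,116) + (244,11)
step 6: (5390, 243)  from 1·(2817,127) + (2573,116)
step 7: (29767, 1342)  from 5·(5390,243) + (2817,127)
fundamental: x₁=29767, y₁=1342  (since 886074289 − 492·1800964 = 1)
k=2:  x_2 = 29767·29767+492·1342·1342 = 1772148577,  y_2 = 29767·1342+1342·29767 = 79894628
k=3:  x_3 = 29767·1772148577+492·1342·79894628 = 105503093353351,  y_3 = 29767·79894628+1342·1772148577 = 4756446782010
k=4:  x_4 = 29767·105503093353351+492·1342·4756446782010 = 6281021157926249857,  y_4 = 29767·4756446782010+1342·105503093353351 = 283170302640288712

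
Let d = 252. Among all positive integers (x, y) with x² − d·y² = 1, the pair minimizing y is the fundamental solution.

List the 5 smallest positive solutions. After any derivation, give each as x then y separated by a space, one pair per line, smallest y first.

127 8
32257 2032
8193151 516120
2081028097 131092448
528572943487 33296965672

√252 → a₀=15, period (1,6,1,30); ℓ=4 even so k=3
step 0: (15, 1)  from 15·(1,0) + (0,1)
step 1: (16, 1)  from 1·(15,1) + (1,0)
step 2: (111, 7)  from 6·(16,1) + (15,1)
step 3: (127, 8)  from 1·(111,7) + (16,1)
(x₁, y₁) = (127, 8);  127² − 252·8² = 1 ✓
k=2:  x_2 = 127·127+252·8·8 = 32257,  y_2 = 127·8+8·127 = 2032
k=3:  x_3 = 127·32257+252·8·2032 = 8193151,  y_3 = 127·2032+8·32257 = 516120
k=4:  x_4 = 127·8193151+252·8·516120 = 2081028097,  y_4 = 127·516120+8·8193151 = 131092448
k=5:  x_5 = 127·2081028097+252·8·131092448 = 528572943487,  y_5 = 127·131092448+8·2081028097 = 33296965672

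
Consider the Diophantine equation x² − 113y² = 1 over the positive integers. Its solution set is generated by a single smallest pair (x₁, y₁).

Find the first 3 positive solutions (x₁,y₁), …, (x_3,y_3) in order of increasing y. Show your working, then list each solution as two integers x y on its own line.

1204353 113296
2900932297217 272896754976
6987493029899166849 657328051091107760

√113 = [10; 1,1,1,2,2,1,1,1,20, …], period ℓ=9 (odd) → k=17
k=0  a_k=10  p_k/q_k = 10/1
k=1  a_k=1  p_k/q_k = 11/1
k=2  a_k=1  p_k/q_k = 21/2
k=3  a_k=1  p_k/q_k = 32/3
k=4  a_k=2  p_k/q_k = 85/8
k=5  a_k=2  p_k/q_k = 202/19
…
k=7  a_k=1  p_k/q_k = 489/46
k=8  a_k=1  p_k/q_k = 776/73
k=9  a_k=20  p_k/q_k = 16009/1506
k=10  a_k=1  p_k/q_k = 16785/1579
k=11  a_k=1  p_k/q_k = 32794/3085
…
k=15  a_k=1  p_k/q_k = 445435/41903
k=16  a_k=1  p_k/q_k = 758918/71393
k=17  a_k=1  p_k/q_k = 1204353/113296
(x₁, y₁) = (1204353, 113296);  1204353² − 113·113296² = 1 ✓
(x_2, y_2) = (1204353·1204353 + 113·113296·113296, 1204353·113296 + 113296·1204353) = (2900932297217, 272896754976)
(x_3, y_3) = (1204353·2900932297217 + 113·113296·272896754976, 1204353·272896754976 + 113296·2900932297217) = (6987493029899166849, 657328051091107760)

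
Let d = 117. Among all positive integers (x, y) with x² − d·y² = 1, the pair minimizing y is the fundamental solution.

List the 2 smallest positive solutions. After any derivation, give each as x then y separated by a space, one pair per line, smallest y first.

649 60
842401 77880

√117 → a₀=10, period (1,4,2,4,1,20); ℓ=6 even so k=5
k=0  a_k=10  p_k/q_k = 10/1
k=1  a_k=1  p_k/q_k = 11/1
k=2  a_k=4  p_k/q_k = 54/5
k=3  a_k=2  p_k/q_k = 119/11
k=4  a_k=4  p_k/q_k = 530/49
k=5  a_k=1  p_k/q_k = 649/60
fundamental: x₁=649, y₁=60  (since 421201 − 117·3600 = 1)
n=2: (649,60)∘(649,60) = (649·649+117·60·60, 649·60+60·649) = (842401,77880)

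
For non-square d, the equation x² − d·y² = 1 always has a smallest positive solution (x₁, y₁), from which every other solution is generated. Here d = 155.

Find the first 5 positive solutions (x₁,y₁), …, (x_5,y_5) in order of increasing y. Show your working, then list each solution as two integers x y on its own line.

d=155: √d = [12; 2,4,2,24] (ℓ=4, even), read p_3/q_3
step 0: (12, 1)  from 12·(1,0) + (0,1)
…
step 2: (112, 9)  from 4·(25,2) + (12,1)
step 3: (249, 20)  from 2·(112,9) + (25,2)
→ (249, 20).  Check: 249²=62001, 155·20²=62000, difference 1.
k=2:  x_2 = 249·249+155·20·20 = 124001,  y_2 = 249·20+20·249 = 9960
k=3:  x_3 = 249·124001+155·20·9960 = 61752249,  y_3 = 249·9960+20·124001 = 4960060
k=4:  x_4 = 249·61752249+155·20·4960060 = 30752496001,  y_4 = 249·4960060+20·61752249 = 2470099920
k=5:  x_5 = 249·30752496001+155·20·2470099920 = 15314681256249,  y_5 = 249·2470099920+20·30752496001 = 1230104800100

249 20
124001 9960
61752249 4960060
30752496001 2470099920
15314681256249 1230104800100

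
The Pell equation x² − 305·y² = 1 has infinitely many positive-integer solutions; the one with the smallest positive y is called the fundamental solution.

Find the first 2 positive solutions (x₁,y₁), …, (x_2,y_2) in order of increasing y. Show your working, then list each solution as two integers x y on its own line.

√305 = [17; 2,6,2,34, …], period ℓ=4 (even) → k=3
i=0: a=17 ⇒ p=17, q=1
…
i=2: a=6 ⇒ p=227, q=13
i=3: a=2 ⇒ p=489, q=28
(x₁, y₁) = (489, 28);  489² − 305·28² = 1 ✓
n=2: (489,28)∘(489,28) = (489·489+305·28·28, 489·28+28·489) = (478241,27384)

489 28
478241 27384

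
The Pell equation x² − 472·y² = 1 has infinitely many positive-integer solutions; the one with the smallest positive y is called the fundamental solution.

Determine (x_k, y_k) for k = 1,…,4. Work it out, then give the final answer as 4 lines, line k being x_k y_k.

306917 14127
188396089777 8671632918
115643925371868101 5322943120573485
70986173286526887819457 3267403467465432958572

[21; 1,2,1,1,1,…,2,1,42] for √472; ℓ=14 ⇒ convergent index 13
step 0: (21, 1)  from 21·(1,0) + (0,1)
step 1: (22, 1)  from 1·(21,1) + (1,0)
step 2: (65, 3)  from 2·(22,1) + (21,1)
step 3: (87, 4)  from 1·(65,3) + (22,1)
…
step 5: (239, 11)  from 1·(152,7) + (87,4)
…
step 7: (5779, 266)  from 5·(1108,51) + (239,11)
step 8: (24224, 1115)  from 4·(5779,266) + (1108,51)
…
step 10: (54227, 2496)  from 1·(30003,1381) + (24224,1115)
step 11: (84230, 3877)  from 1·(54227,2496) + (30003,1381)
step 12: (222687, 10250)  from 2·(84230,3877) + (54227,2496)
step 13: (306917, 14127)  from 1·(222687,10250) + (84230,3877)
→ (306917, 14127).  Check: 306917²=94198044889, 472·14127²=94198044888, difference 1.
k=2:  x_2 = 306917·306917+472·14127·14127 = 188396089777,  y_2 = 306917·14127+14127·306917 = 8671632918
k=3:  x_3 = 306917·188396089777+472·14127·8671632918 = 115643925371868101,  y_3 = 306917·8671632918+14127·188396089777 = 5322943120573485
k=4:  x_4 = 306917·115643925371868101+472·14127·5322943120573485 = 70986173286526887819457,  y_4 = 306917·5322943120573485+14127·115643925371868101 = 3267403467465432958572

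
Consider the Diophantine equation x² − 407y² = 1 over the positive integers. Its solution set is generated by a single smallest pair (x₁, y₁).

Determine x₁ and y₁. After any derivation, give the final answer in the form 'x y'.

√407 → a₀=20, period (5,1,2,1,5,40); ℓ=6 even so k=5
a_0=20:  p_0=20·1+0=20,  q_0=20·0+1=1
a_1=5:  p_1=5·20+1=101,  q_1=5·1+0=5
a_2=1:  p_2=1·101+20=121,  q_2=1·5+1=6
…
a_4=1:  p_4=1·343+121=464,  q_4=1·17+6=23
a_5=5:  p_5=5·464+343=2663,  q_5=5·23+17=132
→ (2663, 132).  Check: 2663²=7091569, 407·132²=7091568, difference 1.

2663 132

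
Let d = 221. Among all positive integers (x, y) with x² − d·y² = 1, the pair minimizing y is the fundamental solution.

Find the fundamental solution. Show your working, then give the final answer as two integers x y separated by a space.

1665 112

√221 = [14; 1,6,2,6,1,28, …], period ℓ=6 (even) → k=5
step 0: (14, 1)  from 14·(1,0) + (0,1)
…
step 2: (104, 7)  from 6·(15,1) + (14,1)
step 3: (223, 15)  from 2·(104,7) + (15,1)
step 4: (1442, 97)  from 6·(223,15) + (104,7)
step 5: (1665, 112)  from 1·(1442,97) + (223,15)
fundamental: x₁=1665, y₁=112  (since 2772225 − 221·12544 = 1)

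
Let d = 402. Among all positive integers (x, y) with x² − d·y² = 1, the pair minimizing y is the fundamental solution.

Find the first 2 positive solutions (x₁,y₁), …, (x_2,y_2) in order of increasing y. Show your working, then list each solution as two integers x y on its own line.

√402 → a₀=20, period (20,40); ℓ=2 even so k=1
a_0=20:  p_0=20·1+0=20,  q_0=20·0+1=1
a_1=20:  p_1=20·20+1=401,  q_1=20·1+0=20
→ (401, 20).  Check: 401²=160801, 402·20²=160800, difference 1.
n=2: (401,20)∘(401,20) = (401·401+402·20·20, 401·20+20·401) = (321601,16040)

401 20
321601 16040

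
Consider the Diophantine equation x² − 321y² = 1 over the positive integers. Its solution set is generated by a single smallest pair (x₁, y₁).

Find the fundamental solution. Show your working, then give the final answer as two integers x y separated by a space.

d=321: √d = [17; 1,10,1,34] (ℓ=4, even), read p_3/q_3
k=0  a_k=17  p_k/q_k = 17/1
k=1  a_k=1  p_k/q_k = 18/1
k=2  a_k=10  p_k/q_k = 197/11
k=3  a_k=1  p_k/q_k = 215/12
fundamental: x₁=215, y₁=12  (since 46225 − 321·144 = 1)

215 12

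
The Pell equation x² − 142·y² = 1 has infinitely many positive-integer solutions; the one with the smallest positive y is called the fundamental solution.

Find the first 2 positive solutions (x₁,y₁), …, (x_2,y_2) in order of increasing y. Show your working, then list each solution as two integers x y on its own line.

143 12
40897 3432

d=142: √d = [11; 1,10,1,22] (ℓ=4, even), read p_3/q_3
a_0=11:  p_0=11·1+0=11,  q_0=11·0+1=1
a_1=1:  p_1=1·11+1=12,  q_1=1·1+0=1
a_2=10:  p_2=10·12+11=131,  q_2=10·1+1=11
a_3=1:  p_3=1·131+12=143,  q_3=1·11+1=12
(x₁, y₁) = (143, 12);  143² − 142·12² = 1 ✓
k=2:  x_2 = 143·143+142·12·12 = 40897,  y_2 = 143·12+12·143 = 3432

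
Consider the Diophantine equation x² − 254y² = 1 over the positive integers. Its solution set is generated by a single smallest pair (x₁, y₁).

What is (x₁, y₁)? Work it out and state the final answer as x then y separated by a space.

√254 = [15; 1,14,1,30, …], period ℓ=4 (even) → k=3
a_0=15:  p_0=15·1+0=15,  q_0=15·0+1=1
a_1=1:  p_1=1·15+1=16,  q_1=1·1+0=1
a_2=14:  p_2=14·16+15=239,  q_2=14·1+1=15
a_3=1:  p_3=1·239+16=255,  q_3=1·15+1=16
fundamental: x₁=255, y₁=16  (since 65025 − 254·256 = 1)

255 16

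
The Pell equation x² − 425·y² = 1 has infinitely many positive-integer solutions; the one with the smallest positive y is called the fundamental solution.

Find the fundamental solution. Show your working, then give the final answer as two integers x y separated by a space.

143649 6968

√425 = [20; 1,1,1,1,1,1,40, …], period ℓ=7 (odd) → k=13
i=0: a=20 ⇒ p=20, q=1
i=1: a=1 ⇒ p=21, q=1
…
i=10: a=1 ⇒ p=33191, q=1610
…
i=12: a=1 ⇒ p=88420, q=4289
i=13: a=1 ⇒ p=143649, q=6968
(x₁, y₁) = (143649, 6968);  143649² − 425·6968² = 1 ✓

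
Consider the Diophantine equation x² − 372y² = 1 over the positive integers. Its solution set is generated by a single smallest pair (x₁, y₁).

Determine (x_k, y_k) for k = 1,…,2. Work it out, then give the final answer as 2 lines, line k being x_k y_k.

√372 → a₀=19, period (3,2,12,2,3,38); ℓ=6 even so k=5
i=0: a=19 ⇒ p=19, q=1
…
i=2: a=2 ⇒ p=135, q=7
i=3: a=12 ⇒ p=1678, q=87
i=4: a=2 ⇒ p=3491, q=181
i=5: a=3 ⇒ p=12151, q=630
→ (12151, 630).  Check: 12151²=147646801, 372·630²=147646800, difference 1.
n=2: (12151,630)∘(12151,630) = (12151·12151+372·630·630, 12151·630+630·12151) = (295293601,15310260)

12151 630
295293601 15310260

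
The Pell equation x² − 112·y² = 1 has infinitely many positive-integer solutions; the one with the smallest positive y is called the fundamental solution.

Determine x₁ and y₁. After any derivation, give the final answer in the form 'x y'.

[10; 1,1,2,1,1,20] for √112; ℓ=6 ⇒ convergent index 5
a_0=10:  p_0=10·1+0=10,  q_0=10·0+1=1
a_1=1:  p_1=1·10+1=11,  q_1=1·1+0=1
a_2=1:  p_2=1·11+10=21,  q_2=1·1+1=2
a_3=2:  p_3=2·21+11=53,  q_3=2·2+1=5
a_4=1:  p_4=1·53+21=74,  q_4=1·5+2=7
a_5=1:  p_5=1·74+53=127,  q_5=1·7+5=12
fundamental: x₁=127, y₁=12  (since 16129 − 112·144 = 1)

127 12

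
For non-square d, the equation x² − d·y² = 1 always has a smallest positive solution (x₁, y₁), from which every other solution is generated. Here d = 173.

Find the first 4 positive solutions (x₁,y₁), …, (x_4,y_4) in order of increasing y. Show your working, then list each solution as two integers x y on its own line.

2499849 190060
12498490045601 950242601880
62488675684008728649 4750926036134042180
312424506839974574118902401 23753195401006348176659760

√173 → a₀=13, period (6,1,1,6,26); ℓ=5 odd so k=9
a_0=13:  p_0=13·1+0=13,  q_0=13·0+1=1
…
a_3=1:  p_3=1·92+79=171,  q_3=1·7+6=13
…
a_5=26:  p_5=26·1118+171=29239,  q_5=26·85+13=2223
a_6=6:  p_6=6·29239+1118=176552,  q_6=6·2223+85=13423
…
a_8=1:  p_8=1·205791+176552=382343,  q_8=1·15646+13423=29069
a_9=6:  p_9=6·382343+205791=2499849,  q_9=6·29069+15646=190060
→ (2499849, 190060).  Check: 2499849²=6249245022801, 173·190060²=6249245022800, difference 1.
k=2:  x_2 = 2499849·2499849+173·190060·190060 = 12498490045601,  y_2 = 2499849·190060+190060·2499849 = 950242601880
k=3:  x_3 = 2499849·12498490045601+173·190060·950242601880 = 62488675684008728649,  y_3 = 2499849·950242601880+190060·12498490045601 = 4750926036134042180
k=4:  x_4 = 2499849·62488675684008728649+173·190060·4750926036134042180 = 312424506839974574118902401,  y_4 = 2499849·4750926036134042180+190060·62488675684008728649 = 23753195401006348176659760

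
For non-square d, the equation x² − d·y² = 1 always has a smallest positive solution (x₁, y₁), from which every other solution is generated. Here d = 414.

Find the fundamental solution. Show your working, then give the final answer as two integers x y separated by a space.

d=414: √d = [20; 2,1,7,2,7,1,2,40] (ℓ=8, even), read p_7/q_7
a_0=20:  p_0=20·1+0=20,  q_0=20·0+1=1
a_1=2:  p_1=2·20+1=41,  q_1=2·1+0=2
a_2=1:  p_2=1·41+20=61,  q_2=1·2+1=3
…
a_5=7:  p_5=7·997+468=7447,  q_5=7·49+23=366
a_6=1:  p_6=1·7447+997=8444,  q_6=1·366+49=415
a_7=2:  p_7=2·8444+7447=24335,  q_7=2·415+366=1196
fundamental: x₁=24335, y₁=1196  (since 592192225 − 414·1430416 = 1)

24335 1196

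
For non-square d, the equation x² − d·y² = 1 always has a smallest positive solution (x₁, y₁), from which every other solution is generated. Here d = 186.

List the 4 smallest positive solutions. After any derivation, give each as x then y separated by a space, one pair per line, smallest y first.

7501 550
112530001 8251100
1688175067501 123783001650
25326002250120001 1856992582502200

d=186: √d = [13; 1,1,1,3,4,3,1,1,1,26] (ℓ=10, even), read p_9/q_9
a_0=13:  p_0=13·1+0=13,  q_0=13·0+1=1
…
a_3=1:  p_3=1·27+14=41,  q_3=1·2+1=3
a_4=3:  p_4=3·41+27=150,  q_4=3·3+2=11
a_5=4:  p_5=4·150+41=641,  q_5=4·11+3=47
a_6=3:  p_6=3·641+150=2073,  q_6=3·47+11=152
a_7=1:  p_7=1·2073+641=2714,  q_7=1·152+47=199
a_8=1:  p_8=1·2714+2073=4787,  q_8=1·199+152=351
a_9=1:  p_9=1·4787+2714=7501,  q_9=1·351+199=550
→ (7501, 550).  Check: 7501²=56265001, 186·550²=56265000, difference 1.
(x_2, y_2) = (7501·7501 + 186·550·550, 7501·550 + 550·7501) = (112530001, 8251100)
(x_3, y_3) = (7501·112530001 + 186·550·8251100, 7501·8251100 + 550·112530001) = (1688175067501, 123783001650)
(x_4, y_4) = (7501·1688175067501 + 186·550·123783001650, 7501·123783001650 + 550·1688175067501) = (25326002250120001, 1856992582502200)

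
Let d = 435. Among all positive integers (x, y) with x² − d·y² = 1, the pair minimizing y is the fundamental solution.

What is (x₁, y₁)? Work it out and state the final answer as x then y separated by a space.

146 7

√435 = [20; 1,5,1,40, …], period ℓ=4 (even) → k=3
k=0  a_k=20  p_k/q_k = 20/1
k=1  a_k=1  p_k/q_k = 21/1
k=2  a_k=5  p_k/q_k = 125/6
k=3  a_k=1  p_k/q_k = 146/7
fundamental: x₁=146, y₁=7  (since 21316 − 435·49 = 1)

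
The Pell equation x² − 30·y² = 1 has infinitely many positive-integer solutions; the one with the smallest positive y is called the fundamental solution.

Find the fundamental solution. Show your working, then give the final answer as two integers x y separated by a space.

√30 = [5; 2,10, …], period ℓ=2 (even) → k=1
a_0=5:  p_0=5·1+0=5,  q_0=5·0+1=1
a_1=2:  p_1=2·5+1=11,  q_1=2·1+0=2
(x₁, y₁) = (11, 2);  11² − 30·2² = 1 ✓

11 2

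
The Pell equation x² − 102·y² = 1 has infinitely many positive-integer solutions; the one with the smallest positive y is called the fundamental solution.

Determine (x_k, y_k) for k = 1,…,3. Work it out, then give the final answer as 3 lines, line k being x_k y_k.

[10; 10,20] for √102; ℓ=2 ⇒ convergent index 1
i=0: a=10 ⇒ p=10, q=1
i=1: a=10 ⇒ p=101, q=10
fundamental: x₁=101, y₁=10  (since 10201 − 102·100 = 1)
(x_2, y_2) = (101·101 + 102·10·10, 101·10 + 10·101) = (20401, 2020)
(x_3, y_3) = (101·20401 + 102·10·2020, 101·2020 + 10·20401) = (4120901, 408030)

101 10
20401 2020
4120901 408030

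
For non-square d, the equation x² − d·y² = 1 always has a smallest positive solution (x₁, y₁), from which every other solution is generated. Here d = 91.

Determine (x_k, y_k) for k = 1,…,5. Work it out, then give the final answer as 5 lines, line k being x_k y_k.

1574 165
4954951 519420
15598184174 1635133995
49103078824801 5147401296840
154576476542289374 16204017647318325

√91 → a₀=9, period (1,1,5,1,5,1,1,18); ℓ=8 even so k=7
a_0=9:  p_0=9·1+0=9,  q_0=9·0+1=1
a_1=1:  p_1=1·9+1=10,  q_1=1·1+0=1
a_2=1:  p_2=1·10+9=19,  q_2=1·1+1=2
a_3=5:  p_3=5·19+10=105,  q_3=5·2+1=11
a_4=1:  p_4=1·105+19=124,  q_4=1·11+2=13
a_5=5:  p_5=5·124+105=725,  q_5=5·13+11=76
a_6=1:  p_6=1·725+124=849,  q_6=1·76+13=89
a_7=1:  p_7=1·849+725=1574,  q_7=1·89+76=165
fundamental: x₁=1574, y₁=165  (since 2477476 − 91·27225 = 1)
k=2:  x_2 = 1574·1574+91·165·165 = 4954951,  y_2 = 1574·165+165·1574 = 519420
k=3:  x_3 = 1574·4954951+91·165·519420 = 15598184174,  y_3 = 1574·519420+165·4954951 = 1635133995
k=4:  x_4 = 1574·15598184174+91·165·1635133995 = 49103078824801,  y_4 = 1574·1635133995+165·15598184174 = 5147401296840
k=5:  x_5 = 1574·49103078824801+91·165·5147401296840 = 154576476542289374,  y_5 = 1574·5147401296840+165·49103078824801 = 16204017647318325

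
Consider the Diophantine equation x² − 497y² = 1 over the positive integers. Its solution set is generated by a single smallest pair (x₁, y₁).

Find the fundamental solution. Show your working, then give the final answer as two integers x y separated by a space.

1201887 53912

d=497: √d = [22; 3,2,2,5,6,5,2,2,3,44] (ℓ=10, even), read p_9/q_9
k=0  a_k=22  p_k/q_k = 22/1
…
k=2  a_k=2  p_k/q_k = 156/7
…
k=7  a_k=2  p_k/q_k = 143637/6443
k=8  a_k=2  p_k/q_k = 352750/15823
k=9  a_k=3  p_k/q_k = 1201887/53912
(x₁, y₁) = (1201887, 53912);  1201887² − 497·53912² = 1 ✓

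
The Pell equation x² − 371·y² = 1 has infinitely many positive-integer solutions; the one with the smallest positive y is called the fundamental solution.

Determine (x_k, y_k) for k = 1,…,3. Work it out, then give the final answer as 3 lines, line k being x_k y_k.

d=371: √d = [19; 3,1,4,1,3,38] (ℓ=6, even), read p_5/q_5
k=0  a_k=19  p_k/q_k = 19/1
…
k=3  a_k=4  p_k/q_k = 366/19
k=4  a_k=1  p_k/q_k = 443/23
k=5  a_k=3  p_k/q_k = 1695/88
fundamental: x₁=1695, y₁=88  (since 2873025 − 371·7744 = 1)
k=2:  x_2 = 1695·1695+371·88·88 = 5746049,  y_2 = 1695·88+88·1695 = 298320
k=3:  x_3 = 1695·5746049+371·88·298320 = 19479104415,  y_3 = 1695·298320+88·5746049 = 1011304712

1695 88
5746049 298320
19479104415 1011304712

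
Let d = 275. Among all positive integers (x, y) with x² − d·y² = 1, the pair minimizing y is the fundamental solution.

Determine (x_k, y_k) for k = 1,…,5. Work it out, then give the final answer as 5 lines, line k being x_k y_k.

199 12
79201 4776
31521799 1900836
12545596801 756527952
4993116004999 301096224060

[16; 1,1,2,1,1,32] for √275; ℓ=6 ⇒ convergent index 5
a_0=16:  p_0=16·1+0=16,  q_0=16·0+1=1
a_1=1:  p_1=1·16+1=17,  q_1=1·1+0=1
a_2=1:  p_2=1·17+16=33,  q_2=1·1+1=2
a_3=2:  p_3=2·33+17=83,  q_3=2·2+1=5
a_4=1:  p_4=1·83+33=116,  q_4=1·5+2=7
a_5=1:  p_5=1·116+83=199,  q_5=1·7+5=12
fundamental: x₁=199, y₁=12  (since 39601 − 275·144 = 1)
(x_2, y_2) = (199·199 + 275·12·12, 199·12 + 12·199) = (79201, 4776)
(x_3, y_3) = (199·79201 + 275·12·4776, 199·4776 + 12·79201) = (31521799, 1900836)
(x_4, y_4) = (199·31521799 + 275·12·1900836, 199·1900836 + 12·31521799) = (12545596801, 756527952)
(x_5, y_5) = (199·12545596801 + 275·12·756527952, 199·756527952 + 12·12545596801) = (4993116004999, 301096224060)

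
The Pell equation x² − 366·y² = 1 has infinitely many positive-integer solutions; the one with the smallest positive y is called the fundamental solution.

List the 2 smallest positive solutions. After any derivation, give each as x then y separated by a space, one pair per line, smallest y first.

√366 → a₀=19, period (7,1,1,1,2,12,2,1,1,1,7,38); ℓ=12 even so k=11
i=0: a=19 ⇒ p=19, q=1
…
i=2: a=1 ⇒ p=153, q=8
…
i=4: a=1 ⇒ p=440, q=23
i=5: a=2 ⇒ p=1167, q=61
i=6: a=12 ⇒ p=14444, q=755
i=7: a=2 ⇒ p=30055, q=1571
…
i=9: a=1 ⇒ p=74554, q=3897
i=10: a=1 ⇒ p=119053, q=6223
i=11: a=7 ⇒ p=907925, q=47458
(x₁, y₁) = (907925, 47458);  907925² − 366·47458² = 1 ✓
n=2: (907925,47458)∘(907925,47458) = (907925·907925+366·47458·47458, 907925·47458+47458·907925) = (1648655611249,86176609300)

907925 47458
1648655611249 86176609300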